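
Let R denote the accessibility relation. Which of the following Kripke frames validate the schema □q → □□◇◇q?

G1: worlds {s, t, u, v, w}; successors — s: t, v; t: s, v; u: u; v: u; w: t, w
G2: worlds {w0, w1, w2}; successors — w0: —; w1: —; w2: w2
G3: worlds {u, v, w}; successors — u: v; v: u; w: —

G2

Frame correspondent (Sahlqvist): ∀x ∀z (xR²z → ∃w (xRw ∧ zR²w)) — i.e. a generalized confluence (Geach) condition.
G1: fails — sR²u but no w* with sRw* and uR²w*.
G2: condition met.
G3: fails — uR²u but no t with uRt and uR²t.
Valid on: G2.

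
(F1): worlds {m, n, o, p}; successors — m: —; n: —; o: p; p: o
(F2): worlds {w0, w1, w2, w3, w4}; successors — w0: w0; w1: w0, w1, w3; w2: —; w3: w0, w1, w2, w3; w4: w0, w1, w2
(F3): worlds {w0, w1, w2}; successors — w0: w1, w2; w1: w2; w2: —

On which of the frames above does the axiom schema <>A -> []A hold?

(F1)

This is the axiom for partial functionality; its first-order frame correspondent is forall x forall y forall z (Rxy & Rxz -> y = z).
(F1): satisfies the condition.
(F2): fails — w1 sees both w0 and w1.
(F3): fails — w0 sees both w1 and w2.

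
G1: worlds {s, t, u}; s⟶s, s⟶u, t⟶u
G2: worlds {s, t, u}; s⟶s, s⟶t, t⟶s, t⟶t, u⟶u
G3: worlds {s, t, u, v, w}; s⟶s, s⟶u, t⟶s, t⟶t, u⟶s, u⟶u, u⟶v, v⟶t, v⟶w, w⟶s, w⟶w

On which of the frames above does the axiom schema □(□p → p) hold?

G2

The schema corresponds to shift-reflexivity: ∀x ∀y (Rxy → Ryy).
G1: fails — Rsu but not Ruu.
G2: condition met.
G3: fails — Ruv but not Rvv.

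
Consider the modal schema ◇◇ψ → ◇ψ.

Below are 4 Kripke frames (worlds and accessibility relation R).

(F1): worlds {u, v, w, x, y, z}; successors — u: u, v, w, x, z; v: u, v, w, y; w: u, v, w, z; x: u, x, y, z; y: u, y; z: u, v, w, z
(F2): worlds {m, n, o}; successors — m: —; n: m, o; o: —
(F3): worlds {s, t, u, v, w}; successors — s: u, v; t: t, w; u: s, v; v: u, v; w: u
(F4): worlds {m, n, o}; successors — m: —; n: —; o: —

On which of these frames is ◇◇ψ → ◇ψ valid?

Frame correspondent (Sahlqvist): ∀x ∀y ∀z (Rxy ∧ Ryz → Rxz) — i.e. transitivity.
(F1): fails — Ruv and Rvy but not Ruy.
(F2): satisfies the condition.
(F3): fails — Ruv and Rvu but not Ruu.
(F4): satisfies the condition.

(F2), (F4)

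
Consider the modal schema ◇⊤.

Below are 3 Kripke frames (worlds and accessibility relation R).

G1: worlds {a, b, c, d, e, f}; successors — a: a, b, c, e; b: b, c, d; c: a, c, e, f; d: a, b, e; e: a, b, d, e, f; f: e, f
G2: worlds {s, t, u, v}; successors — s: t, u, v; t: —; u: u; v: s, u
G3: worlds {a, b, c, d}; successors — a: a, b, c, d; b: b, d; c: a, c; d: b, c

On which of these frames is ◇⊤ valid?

G1, G3

Frame correspondent (Sahlqvist): ∀x ∃y Rxy — i.e. seriality.
G1: condition met.
G2: fails — world t has no successor.
G3: condition met.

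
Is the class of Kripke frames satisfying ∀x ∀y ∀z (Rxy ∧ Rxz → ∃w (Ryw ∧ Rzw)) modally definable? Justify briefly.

This is a Sahlqvist condition; the .2 axiom ◇□p → □◇p defines it.

Yes, by ◇□p → □◇p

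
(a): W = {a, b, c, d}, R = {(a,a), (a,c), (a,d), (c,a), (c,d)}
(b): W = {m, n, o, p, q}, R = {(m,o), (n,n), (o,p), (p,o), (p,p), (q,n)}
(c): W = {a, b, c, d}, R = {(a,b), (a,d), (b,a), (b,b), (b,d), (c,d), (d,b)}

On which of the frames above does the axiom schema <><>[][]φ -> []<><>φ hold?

(b), (c)

The schema corresponds to a generalized confluence (Geach) condition: forall x forall y forall z ((x R^2 y & xRz) -> exists w (y R^2 w & z R^2 w)).
(a): fails — aR²a, aRd but no w with aR²w and dR²w.
(b): satisfies the condition.
(c): satisfies the condition.
Valid on: (b), (c).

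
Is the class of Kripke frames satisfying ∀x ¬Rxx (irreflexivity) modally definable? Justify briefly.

No

Modal frame validity is preserved under surjective bounded morphisms.
The 3-cycle (worlds w0,w1,w2 with w0→w1→w2→w0) is irreflexive, and the map sending every world to a single reflexive point • is a surjective bounded morphism (forth: every edge maps to (•,•); back: every world has a successor). So any modal formula valid on the 3-cycle is also valid on the reflexive point, which is not irreflexive.
So the class is not modally definable.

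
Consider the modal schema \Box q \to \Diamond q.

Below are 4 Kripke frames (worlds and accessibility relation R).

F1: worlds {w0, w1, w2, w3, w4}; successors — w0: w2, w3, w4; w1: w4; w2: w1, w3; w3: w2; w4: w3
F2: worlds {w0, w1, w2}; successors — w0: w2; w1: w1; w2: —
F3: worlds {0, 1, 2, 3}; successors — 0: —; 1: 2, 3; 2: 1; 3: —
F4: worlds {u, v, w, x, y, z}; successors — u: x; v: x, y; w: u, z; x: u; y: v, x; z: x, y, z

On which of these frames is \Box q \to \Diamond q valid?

This is the axiom for seriality; its first-order frame correspondent is \forall x \exists y Rxy.
F1: holds.
F2: fails — world w2 has no successor.
F3: fails — world 0 has no successor.
F4: holds.
Valid on: F1, F4.

F1, F4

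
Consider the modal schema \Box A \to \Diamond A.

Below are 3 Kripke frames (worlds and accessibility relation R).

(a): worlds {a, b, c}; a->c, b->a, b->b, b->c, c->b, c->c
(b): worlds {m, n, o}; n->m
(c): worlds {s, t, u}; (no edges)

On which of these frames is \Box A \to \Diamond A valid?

(a)

Frame correspondent (Sahlqvist): \forall x \exists y Rxy — i.e. seriality.
(a): satisfies the condition.
(b): fails — world m has no successor.
(c): fails — world s has no successor.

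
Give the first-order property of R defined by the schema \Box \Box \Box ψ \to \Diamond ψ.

This is a Sahlqvist (Geach-type) schema ◇^0□^3ψ → □^0◇^1ψ.
Minimal-valuation argument: fix x; take any y with xR^0y and any z with xR^0z. Set V(ψ) to the set of worlds R-reachable from y in exactly 3 steps. Then □^3ψ holds at y, so the antecedent holds at x; validity forces ◇^1ψ at z, giving a w with zR^1w and yR^3w.
First-order correspondent: \forall x \exists w (x R^3 w \wedge xRw).

\forall x \exists w (x R^3 w \wedge xRw)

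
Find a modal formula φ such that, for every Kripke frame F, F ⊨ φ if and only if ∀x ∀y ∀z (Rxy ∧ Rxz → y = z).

A defining formula is ◇s → □s (the CD axiom).
Suppose ◇s→□s is valid. Take Rxy, Rxz and set V(s)={y}. Then ◇s at x, so □s at x, so s at z, i.e. z=y.

◇s → □s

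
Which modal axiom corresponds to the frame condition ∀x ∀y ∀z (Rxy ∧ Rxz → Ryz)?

◇s → □◇s

This is the Euclidean property; the standard corresponding axiom is 5: ◇s → □◇s.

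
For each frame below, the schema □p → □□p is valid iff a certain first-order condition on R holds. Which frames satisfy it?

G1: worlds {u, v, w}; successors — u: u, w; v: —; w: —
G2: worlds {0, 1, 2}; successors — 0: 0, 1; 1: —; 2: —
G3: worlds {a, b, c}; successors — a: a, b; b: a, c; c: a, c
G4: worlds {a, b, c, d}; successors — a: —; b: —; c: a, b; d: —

The schema corresponds to transitivity: ∀x ∀y ∀z (Rxy ∧ Ryz → Rxz).
G1: ✓.
G2: ✓.
G3: fails — Rab and Rbc but not Rac.
G4: ✓.
Valid on: G1, G2, G4.

G1, G2, G4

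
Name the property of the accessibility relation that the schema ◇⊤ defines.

◇⊤ holds at w iff w has a successor, so frame-validity of ◇⊤ is exactly seriality. Equivalently via □r → ◇r:
Suppose □r→◇r is valid. At any x set V(r)=W. Then □r at x, so ◇r at x, so x has a successor.
The converse is a direct semantic check.
Frame condition: ∀x ∃y Rxy.

Seriality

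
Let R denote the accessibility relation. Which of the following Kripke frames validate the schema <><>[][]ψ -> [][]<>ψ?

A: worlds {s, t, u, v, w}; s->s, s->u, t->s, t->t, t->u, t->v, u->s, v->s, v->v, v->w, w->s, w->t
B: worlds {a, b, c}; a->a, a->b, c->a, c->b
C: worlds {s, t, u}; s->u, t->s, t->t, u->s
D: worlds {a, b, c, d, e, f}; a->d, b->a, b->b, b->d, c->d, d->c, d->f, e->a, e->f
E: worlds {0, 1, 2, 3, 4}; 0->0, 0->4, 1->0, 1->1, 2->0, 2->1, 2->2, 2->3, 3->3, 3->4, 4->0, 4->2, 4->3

This is the axiom for a generalized confluence (Geach) condition; its first-order frame correspondent is forall x forall y forall z ((x R^2 y & x R^2 z) -> exists w (y R^2 w & zRw)).
A: holds.
B: fails — aR²a, aR²b but no w with aR²w and bRw.
C: fails — sR²s, sR²s but no w with sR²w and sRw.
D: fails — aR²c, aR²c but no w with cR²w and cRw.
E: holds.

A, E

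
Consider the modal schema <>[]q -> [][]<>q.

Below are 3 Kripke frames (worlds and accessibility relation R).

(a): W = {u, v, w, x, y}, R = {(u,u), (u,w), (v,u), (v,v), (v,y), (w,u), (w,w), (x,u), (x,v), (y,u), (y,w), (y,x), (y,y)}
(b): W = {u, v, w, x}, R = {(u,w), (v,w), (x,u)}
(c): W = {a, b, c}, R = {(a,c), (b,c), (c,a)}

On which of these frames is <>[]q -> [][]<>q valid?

This is the axiom for a generalized confluence (Geach) condition; its first-order frame correspondent is forall x forall y forall z ((xRy & x R^2 z) -> exists w (yRw & zRw)).
(a): holds.
(b): fails — xRu, xR²w but no t with uRt and wRt.
(c): fails — aRc, aR²a but no w with cRw and aRw.
Valid on: (a).

(a)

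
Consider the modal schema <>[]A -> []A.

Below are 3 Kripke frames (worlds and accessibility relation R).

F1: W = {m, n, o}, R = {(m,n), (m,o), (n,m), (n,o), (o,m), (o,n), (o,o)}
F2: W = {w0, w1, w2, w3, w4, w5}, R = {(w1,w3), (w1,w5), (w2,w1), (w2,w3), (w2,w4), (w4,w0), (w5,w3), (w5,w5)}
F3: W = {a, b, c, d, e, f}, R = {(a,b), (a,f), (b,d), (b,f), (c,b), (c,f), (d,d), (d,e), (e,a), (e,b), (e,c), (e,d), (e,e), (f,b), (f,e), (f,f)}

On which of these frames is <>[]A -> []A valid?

The schema corresponds to the Euclidean property: forall x forall y forall z (Rxy & Rxz -> Ryz).
F1: fails — Rmn and Rmn but not Rnn.
F2: fails — Rw1w3 and Rw1w5 but not Rw3w5.
F3: fails — Rab and Rab but not Rbb.

none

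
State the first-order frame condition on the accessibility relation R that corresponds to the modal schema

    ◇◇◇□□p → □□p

This is a Sahlqvist (Geach-type) schema ◇^3□^2p → □^2◇^0p.
First-order correspondent: ∀x ∀y ∀z ((xR³y ∧ xR²z) → ∃w (yR²w ∧ z = w)).

∀x ∀y ∀z ((xR³y ∧ xR²z) → ∃w (yR²w ∧ z = w))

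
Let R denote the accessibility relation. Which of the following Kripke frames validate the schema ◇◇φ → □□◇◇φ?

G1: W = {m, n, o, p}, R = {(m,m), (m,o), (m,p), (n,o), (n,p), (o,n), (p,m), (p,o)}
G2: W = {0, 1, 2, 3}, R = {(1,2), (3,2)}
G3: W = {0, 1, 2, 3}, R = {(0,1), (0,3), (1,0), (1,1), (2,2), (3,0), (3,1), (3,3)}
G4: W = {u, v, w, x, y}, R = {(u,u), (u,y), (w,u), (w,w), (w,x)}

The schema corresponds to a generalized confluence (Geach) condition: ∀x ∀y ∀z ((xR²y ∧ xR²z) → ∃w (y = w ∧ zR²w)).
G1: fails — mR²m, mR²o but no w with m=w and oR²w.
G2: condition met.
G3: condition met.
G4: fails — uR²u, uR²y but no t with u=t and yR²t.

G2, G3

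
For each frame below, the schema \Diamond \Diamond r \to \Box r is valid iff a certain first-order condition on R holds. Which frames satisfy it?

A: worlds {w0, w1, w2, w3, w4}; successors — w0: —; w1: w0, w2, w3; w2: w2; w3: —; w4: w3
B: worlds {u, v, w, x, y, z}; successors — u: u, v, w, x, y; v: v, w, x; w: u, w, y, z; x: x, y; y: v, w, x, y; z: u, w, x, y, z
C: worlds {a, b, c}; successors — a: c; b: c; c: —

The schema corresponds to a generalized confluence (Geach) condition: \forall x \forall y \forall z ((x R^2 y \wedge xRz) \to \exists w (y = w \wedge z = w)).
A: fails — w1R²w2, w1Rw0 but w2 ≠ w0.
B: fails — uR²u, uRv but u ≠ v.
C: condition met.
Valid on: C.

C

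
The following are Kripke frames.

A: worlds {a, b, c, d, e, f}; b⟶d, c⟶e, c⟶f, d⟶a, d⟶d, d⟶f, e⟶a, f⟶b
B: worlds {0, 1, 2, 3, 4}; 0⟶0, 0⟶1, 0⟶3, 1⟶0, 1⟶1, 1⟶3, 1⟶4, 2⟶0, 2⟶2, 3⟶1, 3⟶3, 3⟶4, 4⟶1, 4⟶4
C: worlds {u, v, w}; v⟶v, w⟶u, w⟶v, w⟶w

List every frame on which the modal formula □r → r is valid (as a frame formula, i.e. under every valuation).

This is the axiom for reflexivity; its first-order frame correspondent is ∀x Rxx.
A: fails — world a does not see itself.
B: ✓.
C: fails — world u does not see itself.
Valid on: B.

B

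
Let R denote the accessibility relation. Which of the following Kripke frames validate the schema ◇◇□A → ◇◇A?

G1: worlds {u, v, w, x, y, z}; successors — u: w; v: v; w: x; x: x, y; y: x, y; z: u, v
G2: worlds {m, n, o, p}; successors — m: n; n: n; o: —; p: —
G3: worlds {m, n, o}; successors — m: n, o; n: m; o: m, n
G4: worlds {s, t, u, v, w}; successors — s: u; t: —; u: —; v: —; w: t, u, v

G2, G4

The schema corresponds to a generalized confluence (Geach) condition: ∀x ∀y (xR²y → ∃w (yRw ∧ xR²w)).
G1: fails — zR²w but no t with wRt and zR²t.
G2: satisfies the condition.
G3: fails — nR²n but no w with nRw and nR²w.
G4: satisfies the condition.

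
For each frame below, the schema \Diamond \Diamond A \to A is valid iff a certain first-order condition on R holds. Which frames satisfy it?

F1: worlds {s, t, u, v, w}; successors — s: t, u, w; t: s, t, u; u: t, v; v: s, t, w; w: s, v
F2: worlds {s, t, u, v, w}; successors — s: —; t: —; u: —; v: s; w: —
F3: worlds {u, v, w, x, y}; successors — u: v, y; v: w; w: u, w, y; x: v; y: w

F2

Frame correspondent (Sahlqvist): \forall x \forall y (x R^2 y \to \exists w (y = w \wedge x = w)) — i.e. a generalized confluence (Geach) condition.
F1: fails — sR²t but t ≠ s.
F2: ✓.
F3: fails — uR²w but w ≠ u.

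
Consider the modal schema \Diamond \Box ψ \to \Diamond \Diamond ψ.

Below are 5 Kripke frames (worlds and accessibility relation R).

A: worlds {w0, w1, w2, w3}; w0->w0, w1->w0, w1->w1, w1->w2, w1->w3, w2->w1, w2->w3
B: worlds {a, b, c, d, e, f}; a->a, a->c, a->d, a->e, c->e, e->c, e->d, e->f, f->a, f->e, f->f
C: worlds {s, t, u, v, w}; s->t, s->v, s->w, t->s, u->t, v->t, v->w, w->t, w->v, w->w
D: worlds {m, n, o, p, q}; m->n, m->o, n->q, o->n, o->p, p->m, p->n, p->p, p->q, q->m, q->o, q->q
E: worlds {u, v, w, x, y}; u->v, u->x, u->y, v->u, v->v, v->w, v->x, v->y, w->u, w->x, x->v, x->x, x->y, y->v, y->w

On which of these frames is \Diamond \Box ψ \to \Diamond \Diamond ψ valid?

C, D, E

The schema corresponds to a generalized confluence (Geach) condition: \forall x \forall y (xRy \to \exists w (yRw \wedge x R^2 w)).
A: fails — w1Rw3 but no w with w3Rw and w1R²w.
B: fails — aRd but no w with dRw and aR²w.
C: condition met.
D: condition met.
E: condition met.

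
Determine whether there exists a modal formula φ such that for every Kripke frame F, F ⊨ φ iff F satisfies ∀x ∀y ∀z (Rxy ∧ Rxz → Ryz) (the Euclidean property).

Yes — defined by ◇q → □◇q

Yes: it is the Euclidean property, defined by the 5 schema ◇q → □◇q.
Suppose ◇q→□◇q is valid. Take Rxy, Rxz and set V(q)={y}. Then ◇q at x, so □◇q at x, so ◇q at z, so some w with Rzw has q; w=y, i.e. Rzy. By symmetry of the argument, Ryz.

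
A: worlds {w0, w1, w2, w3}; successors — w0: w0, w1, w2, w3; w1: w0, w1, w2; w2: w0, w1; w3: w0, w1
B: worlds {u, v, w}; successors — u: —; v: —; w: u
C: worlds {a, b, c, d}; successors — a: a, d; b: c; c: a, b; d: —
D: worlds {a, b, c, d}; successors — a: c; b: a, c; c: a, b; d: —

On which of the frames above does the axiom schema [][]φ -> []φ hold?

A

This is the axiom for density; its first-order frame correspondent is forall x forall y (Rxy -> exists z (Rxz & Rzy)).
A: condition met.
B: fails — Rwu but no z with Rwz and Rzu.
C: fails — Rbc but no z with Rbz and Rzc.
D: fails — Rcb but no z with Rcz and Rzb.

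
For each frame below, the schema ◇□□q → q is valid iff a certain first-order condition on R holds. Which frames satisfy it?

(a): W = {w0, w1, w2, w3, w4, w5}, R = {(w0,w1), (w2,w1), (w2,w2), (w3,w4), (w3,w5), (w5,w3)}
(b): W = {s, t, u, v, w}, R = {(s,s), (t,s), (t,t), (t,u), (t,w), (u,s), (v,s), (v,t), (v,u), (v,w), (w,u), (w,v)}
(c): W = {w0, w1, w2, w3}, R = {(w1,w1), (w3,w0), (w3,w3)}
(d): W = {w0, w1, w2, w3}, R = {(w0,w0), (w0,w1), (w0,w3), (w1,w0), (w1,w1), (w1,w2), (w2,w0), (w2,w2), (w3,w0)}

This is the axiom for a generalized confluence (Geach) condition; its first-order frame correspondent is ∀x ∀y (xRy → ∃w (yR²w ∧ x = w)).
(a): fails — w0Rw1 but no w with w1R²w and w0=w.
(b): fails — tRs but no w* with sR²w* and t=w*.
(c): fails — w3Rw0 but no w with w0R²w and w3=w.
(d): holds.

(d)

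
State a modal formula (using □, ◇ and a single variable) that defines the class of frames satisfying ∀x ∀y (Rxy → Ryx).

A defining formula is r → □◇r (the B axiom).

r → □◇r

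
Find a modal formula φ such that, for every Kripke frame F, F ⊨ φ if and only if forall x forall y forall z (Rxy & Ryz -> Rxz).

This is transitivity; the standard corresponding axiom is 4: □q → □□q.
Suppose □q→□□q is valid. Take Rxy, Ryz and set V(q)={w : Rxw}. Then □q at x, so □□q at x, so □q at y, so q at z, i.e. Rxz.

□q → □□q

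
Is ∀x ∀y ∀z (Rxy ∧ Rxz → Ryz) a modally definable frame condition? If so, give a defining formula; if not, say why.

Yes: it is the Euclidean property, defined by the 5 schema ◇q → □◇q.
Suppose ◇q→□◇q is valid. Take Rxy, Rxz and set V(q)={y}. Then ◇q at x, so □◇q at x, so ◇q at z, so some w with Rzw has q; w=y, i.e. Rzy. By symmetry of the argument, Ryz.

Yes, by ◇q → □◇q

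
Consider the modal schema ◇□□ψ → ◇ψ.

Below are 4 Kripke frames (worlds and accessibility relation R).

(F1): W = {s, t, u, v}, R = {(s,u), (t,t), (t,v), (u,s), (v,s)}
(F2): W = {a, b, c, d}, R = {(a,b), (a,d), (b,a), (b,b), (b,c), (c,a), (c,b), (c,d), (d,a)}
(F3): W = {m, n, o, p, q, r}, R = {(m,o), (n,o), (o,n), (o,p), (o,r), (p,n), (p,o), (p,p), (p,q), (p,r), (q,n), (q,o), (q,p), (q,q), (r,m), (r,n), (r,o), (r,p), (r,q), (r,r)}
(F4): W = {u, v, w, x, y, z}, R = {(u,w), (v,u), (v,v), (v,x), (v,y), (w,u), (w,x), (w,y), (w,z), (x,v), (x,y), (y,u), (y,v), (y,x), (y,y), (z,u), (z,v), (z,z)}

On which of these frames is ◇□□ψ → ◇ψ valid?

(F2), (F3), (F4)

This is the axiom for a generalized confluence (Geach) condition; its first-order frame correspondent is ∀x ∀y (xRy → ∃w (yR²w ∧ xRw)).
(F1): fails — tRv but no w with vR²w and tRw.
(F2): satisfies the condition.
(F3): satisfies the condition.
(F4): satisfies the condition.
Valid on: (F2), (F3), (F4).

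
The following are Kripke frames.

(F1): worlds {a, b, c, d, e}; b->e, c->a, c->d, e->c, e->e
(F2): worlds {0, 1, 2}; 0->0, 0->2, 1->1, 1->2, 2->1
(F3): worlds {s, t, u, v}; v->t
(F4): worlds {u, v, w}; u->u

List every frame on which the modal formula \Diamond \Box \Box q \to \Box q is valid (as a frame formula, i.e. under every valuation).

(F4)

This is the axiom for a generalized confluence (Geach) condition; its first-order frame correspondent is \forall x \forall y \forall z ((xRy \wedge xRz) \to \exists w (y R^2 w \wedge z = w)).
(F1): fails — cRa, cRa but no w with aR²w and a=w.
(F2): fails — 0R2, 0R0 but no w with 2R²w and 0=w.
(F3): fails — vRt, vRt but no w with tR²w and t=w.
(F4): ✓.
Valid on: (F4).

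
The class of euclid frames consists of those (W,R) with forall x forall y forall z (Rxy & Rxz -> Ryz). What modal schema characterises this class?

◇ψ → □◇ψ

This is the Euclidean property; the standard corresponding axiom is 5: ◇ψ → □◇ψ.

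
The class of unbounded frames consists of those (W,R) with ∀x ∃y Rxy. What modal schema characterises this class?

A defining formula is □r → ◇r (the D axiom).
Suppose □r→◇r is valid. At any x set V(r)=W. Then □r at x, so ◇r at x, so x has a successor.

□r → ◇r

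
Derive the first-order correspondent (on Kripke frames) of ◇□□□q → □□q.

∀x ∀y ∀z ((xRy ∧ xR²z) → ∃w (yR³w ∧ z = w))

This is a Sahlqvist (Geach-type) schema ◇^1□^3q → □^2◇^0q.
Minimal-valuation argument: fix x; take any y with xR^1y and any z with xR^2z. Set V(q) to the set of worlds R-reachable from y in exactly 3 steps. Then □^3q holds at y, so the antecedent holds at x; validity forces ◇^0q at z, giving a w with zR^0w and yR^3w.
First-order correspondent: ∀x ∀y ∀z ((xRy ∧ xR²z) → ∃w (yR³w ∧ z = w)).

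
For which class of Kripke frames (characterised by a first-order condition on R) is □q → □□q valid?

Suppose □q→□□q is valid. Take Rxy, Ryz and set V(q)={w : Rxw}. Then □q at x, so □□q at x, so □q at y, so q at z, i.e. Rxz.

Transitivity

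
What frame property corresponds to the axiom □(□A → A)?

shift-reflexivity: ∀x ∀y (Rxy → Ryy)

This schema is the T□ axiom.
Its frame correspondent is shift-reflexivity — ∀x ∀y (Rxy → Ryy).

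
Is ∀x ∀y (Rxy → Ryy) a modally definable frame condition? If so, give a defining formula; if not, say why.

Definable; □(□q → q) defines it

This is a Sahlqvist condition; the T□ axiom □(□q → q) defines it.
Suppose □(□q→q) is valid. Take Rxy and set V(q)={w : Ryw}. Then at y, □q holds; since □(□q→q) at x, □q→q at y, so q at y, i.e. Ryy.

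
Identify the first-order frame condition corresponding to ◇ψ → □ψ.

partial functionality

Suppose ◇ψ→□ψ is valid. Take Rxy, Rxz and set V(ψ)={y}. Then ◇ψ at x, so □ψ at x, so ψ at z, i.e. z=y.
Conversely, any frame satisfying ∀x ∀y ∀z (Rxy ∧ Rxz → y = z) validates the schema.
So the correspondent is partial functionality.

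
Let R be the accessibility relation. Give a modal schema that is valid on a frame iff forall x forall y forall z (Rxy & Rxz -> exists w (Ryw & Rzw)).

◇□q → □◇q

The condition is convergence. The .2 schema ◇□q → □◇q defines it.
Suppose ◇□q→□◇q is valid. Take Rxy, Rxz and set V(q)={w : Ryw}. Then □q at y so ◇□q at x, so □◇q at x, so ◇q at z, giving w with Rzw and Ryw.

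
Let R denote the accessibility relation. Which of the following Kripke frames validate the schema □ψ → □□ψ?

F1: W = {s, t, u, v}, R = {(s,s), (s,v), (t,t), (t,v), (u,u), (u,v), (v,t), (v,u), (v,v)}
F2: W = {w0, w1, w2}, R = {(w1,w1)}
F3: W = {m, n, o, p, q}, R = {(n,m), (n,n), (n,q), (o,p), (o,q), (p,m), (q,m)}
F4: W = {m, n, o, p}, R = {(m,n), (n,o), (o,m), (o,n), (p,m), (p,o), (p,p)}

Frame correspondent (Sahlqvist): ∀x ∀y ∀z (Rxy ∧ Ryz → Rxz) — i.e. transitivity.
F1: fails — Ruv and Rvt but not Rut.
F2: holds.
F3: fails — Rop and Rpm but not Rom.
F4: fails — Ron and Rno but not Roo.

F2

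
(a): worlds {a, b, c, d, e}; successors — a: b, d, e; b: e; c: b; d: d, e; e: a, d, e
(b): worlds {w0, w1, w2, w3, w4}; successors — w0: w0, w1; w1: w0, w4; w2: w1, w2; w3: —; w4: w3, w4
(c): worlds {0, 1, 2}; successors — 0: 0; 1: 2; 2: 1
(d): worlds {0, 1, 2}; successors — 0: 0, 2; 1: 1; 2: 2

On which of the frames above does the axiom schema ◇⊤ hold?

The schema corresponds to seriality: ∀x ∃y Rxy.
(a): ✓.
(b): fails — world w3 has no successor.
(c): ✓.
(d): ✓.
Valid on: (a), (c), (d).

(a), (c), (d)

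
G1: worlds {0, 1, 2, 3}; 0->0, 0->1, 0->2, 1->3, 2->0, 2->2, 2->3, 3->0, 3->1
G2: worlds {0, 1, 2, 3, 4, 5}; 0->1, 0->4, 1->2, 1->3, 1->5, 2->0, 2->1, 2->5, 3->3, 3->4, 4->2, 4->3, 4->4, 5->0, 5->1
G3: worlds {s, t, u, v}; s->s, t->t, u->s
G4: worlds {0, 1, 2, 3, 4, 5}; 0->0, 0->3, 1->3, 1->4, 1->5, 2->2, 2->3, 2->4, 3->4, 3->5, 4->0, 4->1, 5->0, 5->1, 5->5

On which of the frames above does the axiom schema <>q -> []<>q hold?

G3

This is the axiom for the Euclidean property; its first-order frame correspondent is forall x forall y forall z (Rxy & Rxz -> Ryz).
G1: fails — R02 and R01 but not R21.
G2: fails — R01 and R01 but not R11.
G3: condition met.
G4: fails — R03 and R00 but not R30.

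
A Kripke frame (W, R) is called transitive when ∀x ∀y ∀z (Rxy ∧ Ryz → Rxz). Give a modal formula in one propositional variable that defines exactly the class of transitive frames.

This is transitivity; the standard corresponding axiom is 4: □s → □□s.
Suppose □s→□□s is valid. Take Rxy, Ryz and set V(s)={w : Rxw}. Then □s at x, so □□s at x, so □s at y, so s at z, i.e. Rxz.

□s → □□s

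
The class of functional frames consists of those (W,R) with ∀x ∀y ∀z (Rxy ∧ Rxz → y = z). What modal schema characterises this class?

◇q → □q

This is partial functionality; the standard corresponding axiom is CD: ◇q → □q.
Suppose ◇q→□q is valid. Take Rxy, Rxz and set V(q)={y}. Then ◇q at x, so □q at x, so q at z, i.e. z=y.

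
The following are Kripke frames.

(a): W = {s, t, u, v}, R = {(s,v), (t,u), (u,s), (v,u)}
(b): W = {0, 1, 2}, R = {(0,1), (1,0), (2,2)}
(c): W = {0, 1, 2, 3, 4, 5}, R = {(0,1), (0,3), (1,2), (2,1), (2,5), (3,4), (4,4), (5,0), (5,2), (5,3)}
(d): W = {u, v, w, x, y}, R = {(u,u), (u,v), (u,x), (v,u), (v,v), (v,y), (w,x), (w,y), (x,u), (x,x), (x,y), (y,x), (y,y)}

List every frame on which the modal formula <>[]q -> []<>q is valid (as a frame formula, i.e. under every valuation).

Frame correspondent (Sahlqvist): forall x forall y forall z (Rxy & Rxz -> exists w (Ryw & Rzw)) — i.e. convergence.
(a): condition met.
(b): condition met.
(c): fails — R01 and R03 but 1 and 3 have no common successor.
(d): condition met.

(a), (b), (d)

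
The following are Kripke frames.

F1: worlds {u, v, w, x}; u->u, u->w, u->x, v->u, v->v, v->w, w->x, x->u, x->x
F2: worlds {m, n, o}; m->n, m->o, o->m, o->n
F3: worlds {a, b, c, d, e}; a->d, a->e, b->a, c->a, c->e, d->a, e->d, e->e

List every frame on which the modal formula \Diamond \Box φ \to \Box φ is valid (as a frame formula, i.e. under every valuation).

none

This is the axiom for the Euclidean property; its first-order frame correspondent is \forall x \forall y \forall z (Rxy \wedge Rxz \to Ryz).
F1: fails — Ruw and Ruw but not Rww.
F2: fails — Rmo and Rmo but not Roo.
F3: fails — Rad and Rae but not Rde.
Valid on no frame.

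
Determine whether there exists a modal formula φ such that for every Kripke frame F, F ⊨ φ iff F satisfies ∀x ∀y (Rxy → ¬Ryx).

If a class were modally definable it would be closed under surjective bounded morphisms (Goldblatt–Thomason).
The 3-cycle (worlds a,b,c with a→b→c→a) is asymmetric. Mapping every world to a single reflexive point • is a surjective bounded morphism, and the reflexive point is not asymmetric (R•• but asymmetry requires ¬R••).
Hence asymmetry is not modally definable.

No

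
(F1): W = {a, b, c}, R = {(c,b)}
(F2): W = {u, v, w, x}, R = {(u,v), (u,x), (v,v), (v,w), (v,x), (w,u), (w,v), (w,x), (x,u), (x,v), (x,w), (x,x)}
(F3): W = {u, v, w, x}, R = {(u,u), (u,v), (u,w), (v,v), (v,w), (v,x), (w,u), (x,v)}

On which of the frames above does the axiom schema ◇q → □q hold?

(F1)

The schema corresponds to partial functionality: ∀x ∀y ∀z (Rxy ∧ Rxz → y = z).
(F1): holds.
(F2): fails — u sees both v and x.
(F3): fails — u sees both u and v.
Valid on: (F1).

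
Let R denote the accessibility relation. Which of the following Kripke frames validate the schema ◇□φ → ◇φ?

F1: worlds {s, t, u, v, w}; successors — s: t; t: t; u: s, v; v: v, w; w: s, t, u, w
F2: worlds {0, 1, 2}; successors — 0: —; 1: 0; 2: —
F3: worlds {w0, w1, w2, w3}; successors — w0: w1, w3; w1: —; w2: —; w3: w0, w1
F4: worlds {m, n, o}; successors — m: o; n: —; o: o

The schema corresponds to a generalized confluence (Geach) condition: ∀x ∀y (xRy → ∃w (yRw ∧ xRw)).
F1: fails — uRs but no w* with sRw* and uRw*.
F2: fails — 1R0 but no w with 0Rw and 1Rw.
F3: fails — w0Rw1 but no w with w1Rw and w0Rw.
F4: condition met.

F4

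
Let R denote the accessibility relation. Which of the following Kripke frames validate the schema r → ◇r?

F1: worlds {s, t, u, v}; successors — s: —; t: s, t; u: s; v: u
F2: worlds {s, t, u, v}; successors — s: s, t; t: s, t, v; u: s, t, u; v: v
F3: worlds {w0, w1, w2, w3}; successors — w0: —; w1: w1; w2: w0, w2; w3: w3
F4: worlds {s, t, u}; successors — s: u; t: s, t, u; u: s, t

F2

The schema corresponds to reflexivity: ∀x Rxx.
F1: fails — world s does not see itself.
F2: ✓.
F3: fails — world w0 does not see itself.
F4: fails — world s does not see itself.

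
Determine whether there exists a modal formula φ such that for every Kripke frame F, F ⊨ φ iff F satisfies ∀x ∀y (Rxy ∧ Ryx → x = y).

Any modally definable frame class is closed under surjective bounded morphisms.
The 6-cycle (worlds w0,w1,w2,w3,w4,w5 with w0→w1→w2→w3→w4→w5→w0) is antisymmetric. Sending even-indexed worlds to a and odd-indexed worlds to b is a surjective bounded morphism onto the two-world frame with a↔b, which is not antisymmetric.
So no modal formula (or set of formulas) defines exactly the antisymmetric frames.

No — not modally definable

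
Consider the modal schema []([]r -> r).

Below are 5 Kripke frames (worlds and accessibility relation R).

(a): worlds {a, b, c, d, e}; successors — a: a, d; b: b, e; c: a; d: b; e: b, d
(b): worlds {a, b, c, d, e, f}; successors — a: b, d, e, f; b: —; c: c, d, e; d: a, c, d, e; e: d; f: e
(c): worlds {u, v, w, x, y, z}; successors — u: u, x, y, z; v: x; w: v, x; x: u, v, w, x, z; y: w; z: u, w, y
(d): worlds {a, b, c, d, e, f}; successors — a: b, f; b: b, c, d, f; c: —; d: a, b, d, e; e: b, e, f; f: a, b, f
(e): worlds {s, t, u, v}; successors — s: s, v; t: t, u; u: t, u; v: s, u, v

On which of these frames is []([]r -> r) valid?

Frame correspondent (Sahlqvist): forall x forall y (Rxy -> Ryy) — i.e. shift-reflexivity.
(a): fails — Red but not Rdd.
(b): fails — Rfe but not Ree.
(c): fails — Rxw but not Rww.
(d): fails — Rbc but not Rcc.
(e): condition met.

(e)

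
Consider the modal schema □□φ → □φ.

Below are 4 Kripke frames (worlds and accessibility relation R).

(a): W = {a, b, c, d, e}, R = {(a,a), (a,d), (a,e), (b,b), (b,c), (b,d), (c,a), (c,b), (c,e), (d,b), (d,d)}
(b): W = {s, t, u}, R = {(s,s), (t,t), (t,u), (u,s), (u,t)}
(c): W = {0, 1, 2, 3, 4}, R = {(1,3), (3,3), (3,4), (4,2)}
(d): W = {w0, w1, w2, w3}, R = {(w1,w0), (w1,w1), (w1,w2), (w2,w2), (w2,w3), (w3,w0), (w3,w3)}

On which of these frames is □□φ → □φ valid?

(a), (b), (d)

The schema corresponds to density: ∀x ∀y (Rxy → ∃z (Rxz ∧ Rzy)).
(a): holds.
(b): holds.
(c): fails — R42 but no z with R4z and Rz2.
(d): holds.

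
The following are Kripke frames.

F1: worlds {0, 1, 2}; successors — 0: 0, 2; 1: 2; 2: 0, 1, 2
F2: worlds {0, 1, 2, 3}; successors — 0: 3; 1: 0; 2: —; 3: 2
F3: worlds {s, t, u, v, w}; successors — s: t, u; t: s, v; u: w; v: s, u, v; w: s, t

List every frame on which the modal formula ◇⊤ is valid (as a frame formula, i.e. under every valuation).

Frame correspondent (Sahlqvist): ∀x ∃y Rxy — i.e. seriality.
F1: ✓.
F2: fails — world 2 has no successor.
F3: ✓.
Valid on: F1, F3.

F1, F3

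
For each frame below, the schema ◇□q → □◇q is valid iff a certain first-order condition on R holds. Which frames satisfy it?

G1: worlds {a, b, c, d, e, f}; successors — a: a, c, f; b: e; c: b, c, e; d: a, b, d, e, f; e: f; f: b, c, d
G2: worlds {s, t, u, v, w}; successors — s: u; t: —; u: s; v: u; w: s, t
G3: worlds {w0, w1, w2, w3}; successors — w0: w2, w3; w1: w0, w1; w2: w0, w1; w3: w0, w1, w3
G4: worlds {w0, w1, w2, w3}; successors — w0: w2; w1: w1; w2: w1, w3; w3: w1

This is the axiom for convergence; its first-order frame correspondent is ∀x ∀y ∀z (Rxy ∧ Rxz → ∃w (Ryw ∧ Rzw)).
G1: fails — Rcc and Rce but c and e have no common successor.
G2: fails — Rwt and Rwt but t and t have no common successor.
G3: fails — Rw1w1 and Rw1w0 but w1 and w0 have no common successor.
G4: ✓.
Valid on: G4.

G4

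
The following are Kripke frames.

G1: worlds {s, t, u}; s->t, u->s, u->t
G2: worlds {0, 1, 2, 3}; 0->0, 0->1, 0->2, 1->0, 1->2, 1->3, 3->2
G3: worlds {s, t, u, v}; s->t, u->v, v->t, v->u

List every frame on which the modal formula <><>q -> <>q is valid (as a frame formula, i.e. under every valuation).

This is the axiom for transitivity; its first-order frame correspondent is forall x forall y forall z (Rxy & Ryz -> Rxz).
G1: condition met.
G2: fails — R10 and R01 but not R11.
G3: fails — Ruv and Rvt but not Rut.
Valid on: G1.

G1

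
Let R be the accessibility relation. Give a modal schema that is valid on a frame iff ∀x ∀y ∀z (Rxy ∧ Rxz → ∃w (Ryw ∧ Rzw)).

◇□r → □◇r

This is convergence; the standard corresponding axiom is .2: ◇□r → □◇r.
Suppose ◇□r→□◇r is valid. Take Rxy, Rxz and set V(r)={w : Ryw}. Then □r at y so ◇□r at x, so □◇r at x, so ◇r at z, giving w with Rzw and Ryw.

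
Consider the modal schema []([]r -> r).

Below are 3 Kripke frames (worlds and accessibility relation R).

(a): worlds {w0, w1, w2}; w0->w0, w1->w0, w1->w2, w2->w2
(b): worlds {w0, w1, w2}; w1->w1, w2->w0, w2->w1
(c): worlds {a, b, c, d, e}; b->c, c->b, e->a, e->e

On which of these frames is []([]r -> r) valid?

This is the axiom for shift-reflexivity; its first-order frame correspondent is forall x forall y (Rxy -> Ryy).
(a): satisfies the condition.
(b): fails — Rw2w0 but not Rw0w0.
(c): fails — Rea but not Raa.

(a)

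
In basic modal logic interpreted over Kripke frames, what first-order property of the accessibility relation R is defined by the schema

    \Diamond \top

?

Seriality

◇⊤ holds at w iff w has a successor, so frame-validity of ◇⊤ is exactly seriality. Equivalently via □q → ◇q:
Suppose □q→◇q is valid. At any x set V(q)=W. Then □q at x, so ◇q at x, so x has a successor.
Conversely, any frame satisfying \forall x \exists y Rxy validates the schema.
So the correspondent is seriality.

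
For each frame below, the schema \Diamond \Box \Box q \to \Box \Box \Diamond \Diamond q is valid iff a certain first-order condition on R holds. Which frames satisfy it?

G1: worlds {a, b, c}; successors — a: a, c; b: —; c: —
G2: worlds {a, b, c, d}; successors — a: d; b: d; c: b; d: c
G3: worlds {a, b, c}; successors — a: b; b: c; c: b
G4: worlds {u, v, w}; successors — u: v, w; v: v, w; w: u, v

Frame correspondent (Sahlqvist): \forall x \forall y \forall z ((xRy \wedge x R^2 z) \to \exists w (y R^2 w \wedge z R^2 w)) — i.e. a generalized confluence (Geach) condition.
G1: fails — aRa, aR²c but no w with aR²w and cR²w.
G2: fails — aRd, aR²c but no w with dR²w and cR²w.
G3: fails — aRb, aR²c but no w with bR²w and cR²w.
G4: holds.

G4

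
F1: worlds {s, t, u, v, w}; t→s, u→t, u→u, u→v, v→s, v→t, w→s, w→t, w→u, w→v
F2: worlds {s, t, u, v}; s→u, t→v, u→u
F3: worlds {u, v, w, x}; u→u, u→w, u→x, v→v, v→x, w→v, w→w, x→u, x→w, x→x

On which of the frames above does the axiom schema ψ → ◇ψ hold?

This is the axiom for reflexivity; its first-order frame correspondent is ∀x Rxx.
F1: fails — world s does not see itself.
F2: fails — world s does not see itself.
F3: holds.

F3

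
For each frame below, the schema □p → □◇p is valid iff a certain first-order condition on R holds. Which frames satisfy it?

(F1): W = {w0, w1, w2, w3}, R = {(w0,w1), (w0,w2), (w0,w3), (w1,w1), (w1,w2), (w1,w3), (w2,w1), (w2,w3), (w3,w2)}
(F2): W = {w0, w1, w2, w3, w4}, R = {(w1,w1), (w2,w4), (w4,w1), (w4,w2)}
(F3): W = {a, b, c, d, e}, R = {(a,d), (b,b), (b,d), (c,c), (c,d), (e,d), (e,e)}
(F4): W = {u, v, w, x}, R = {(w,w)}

(F4)

The schema corresponds to a generalized confluence (Geach) condition: ∀x ∀z (xRz → ∃w (xRw ∧ zRw)).
(F1): fails — w2Rw3 but no w with w2Rw and w3Rw.
(F2): fails — w2Rw4 but no w with w2Rw and w4Rw.
(F3): fails — aRd but no w with aRw and dRw.
(F4): satisfies the condition.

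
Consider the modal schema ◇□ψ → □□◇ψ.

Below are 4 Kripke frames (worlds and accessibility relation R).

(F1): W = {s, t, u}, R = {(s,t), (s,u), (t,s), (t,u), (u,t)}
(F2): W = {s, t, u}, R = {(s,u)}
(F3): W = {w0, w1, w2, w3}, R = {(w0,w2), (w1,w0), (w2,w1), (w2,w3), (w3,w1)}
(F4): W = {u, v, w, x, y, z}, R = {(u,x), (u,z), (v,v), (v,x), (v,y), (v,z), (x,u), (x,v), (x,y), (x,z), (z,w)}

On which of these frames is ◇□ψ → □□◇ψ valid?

This is the axiom for a generalized confluence (Geach) condition; its first-order frame correspondent is ∀x ∀y ∀z ((xRy ∧ xR²z) → ∃w (yRw ∧ zRw)).
(F1): fails — sRt, sR²u but no w with tRw and uRw.
(F2): ✓.
(F3): fails — w0Rw2, w0R²w1 but no w with w2Rw and w1Rw.
(F4): fails — uRx, uR²w but no t with xRt and wRt.

(F2)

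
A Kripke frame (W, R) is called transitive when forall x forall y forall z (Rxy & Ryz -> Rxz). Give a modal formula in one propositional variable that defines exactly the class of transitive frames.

A defining formula is □p → □□p (the 4 axiom).

□p → □□p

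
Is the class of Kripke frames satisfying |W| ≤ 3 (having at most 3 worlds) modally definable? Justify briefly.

Not definable by any modal formula

If a class were modally definable it would be closed under disjoint unions (Goldblatt–Thomason).
Any modal formula valid on each of 4 disjoint one-world frames is valid on their disjoint union (validity is preserved under disjoint unions). Each one-world frame has |W|=1≤3, but the union has |W|=4.
So no modal formula (or set of formulas) defines exactly the |W|≤3 frames.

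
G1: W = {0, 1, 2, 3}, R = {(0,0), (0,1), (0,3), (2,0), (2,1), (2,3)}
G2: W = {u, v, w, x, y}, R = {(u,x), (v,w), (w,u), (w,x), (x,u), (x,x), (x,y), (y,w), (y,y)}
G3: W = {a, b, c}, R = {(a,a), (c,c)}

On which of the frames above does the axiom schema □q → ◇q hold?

This is the axiom for seriality; its first-order frame correspondent is ∀x ∃y Rxy.
G1: fails — world 1 has no successor.
G2: ✓.
G3: fails — world b has no successor.

G2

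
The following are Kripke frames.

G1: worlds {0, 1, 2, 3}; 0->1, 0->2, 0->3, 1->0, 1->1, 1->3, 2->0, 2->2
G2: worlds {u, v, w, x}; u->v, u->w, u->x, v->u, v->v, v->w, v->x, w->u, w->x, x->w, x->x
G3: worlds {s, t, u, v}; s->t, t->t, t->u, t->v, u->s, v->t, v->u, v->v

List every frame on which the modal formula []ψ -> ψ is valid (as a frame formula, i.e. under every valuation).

none

Frame correspondent (Sahlqvist): forall x Rxx — i.e. reflexivity.
G1: fails — world 0 does not see itself.
G2: fails — world u does not see itself.
G3: fails — world s does not see itself.
Valid on no frame.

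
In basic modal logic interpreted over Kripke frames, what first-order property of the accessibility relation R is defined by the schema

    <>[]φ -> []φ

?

the Euclidean property

Equivalently (dual form): ◇φ → □◇φ.
Suppose ◇φ→□◇φ is valid. Take Rxy, Rxz and set V(φ)={y}. Then ◇φ at x, so □◇φ at x, so ◇φ at z, so some w with Rzw has φ; w=y, i.e. Rzy. By symmetry of the argument, Ryz.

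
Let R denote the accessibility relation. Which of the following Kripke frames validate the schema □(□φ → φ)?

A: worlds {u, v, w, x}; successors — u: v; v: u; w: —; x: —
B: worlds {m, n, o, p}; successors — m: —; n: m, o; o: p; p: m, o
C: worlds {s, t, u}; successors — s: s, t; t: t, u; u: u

C

Frame correspondent (Sahlqvist): ∀x ∀y (Rxy → Ryy) — i.e. shift-reflexivity.
A: fails — Ruv but not Rvv.
B: fails — Rop but not Rpp.
C: holds.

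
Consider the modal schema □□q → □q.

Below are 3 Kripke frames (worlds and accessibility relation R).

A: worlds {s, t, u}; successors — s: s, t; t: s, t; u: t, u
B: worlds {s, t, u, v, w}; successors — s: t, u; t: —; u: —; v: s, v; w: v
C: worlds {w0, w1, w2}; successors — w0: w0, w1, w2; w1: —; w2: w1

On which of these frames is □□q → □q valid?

A

The schema corresponds to density: ∀x ∀y (Rxy → ∃z (Rxz ∧ Rzy)).
A: ✓.
B: fails — Rsu but no z with Rsz and Rzu.
C: fails — Rw2w1 but no z with Rw2z and Rzw1.
Valid on: A.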